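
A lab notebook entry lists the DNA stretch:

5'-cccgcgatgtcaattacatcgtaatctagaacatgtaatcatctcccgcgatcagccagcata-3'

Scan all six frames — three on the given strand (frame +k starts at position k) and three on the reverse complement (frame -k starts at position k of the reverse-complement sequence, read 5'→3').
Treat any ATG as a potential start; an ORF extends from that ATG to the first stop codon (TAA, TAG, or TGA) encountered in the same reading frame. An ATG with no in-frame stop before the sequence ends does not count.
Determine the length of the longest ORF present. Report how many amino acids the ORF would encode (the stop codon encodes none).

Reverse complement (5'→3'): TATGCTGGCTGATCGCGGGAGATGATTACATGTTCTAGATTACGATGTAATTGACATCGCGGG
Frame +1: CCC GCG ATG TCA ATT ACA TCG TAA TCT AGA ACA TGT AAT CAT CTC CCG CGA TCA GCC AGC ATA — ATG at 7, stop TAA at 22 → 18 nt.
Frame +2: CCG CGA TGT CAA TTA CAT CGT AAT CTA GAA CAT GTA ATC ATC TCC CGC GAT CAG CCA GCA — no ATG→stop ORF.
Frame +3: CGC GAT GTC AAT TAC ATC GTA ATC TAG AAC ATG TAA TCA TCT CCC GCG ATC AGC CAG CAT — ATG at 33, stop TAA at 36 → 6 nt.
Frame -1: TAT GCT GGC TGA TCG CGG GAG ATG ATT ACA TGT TCT AGA TTA CGA TGT AAT TGA CAT CGC GGG — ATG at 22, stop TGA at 52 → 33 nt.
Frame -2: ATG CTG GCT GAT CGC GGG AGA TGA TTA CAT GTT CTA GAT TAC GAT GTA ATT GAC ATC GCG — ATG at 2, stop TGA at 23 → 24 nt.
Frame -3: TGC TGG CTG ATC GCG GGA GAT GAT TAC ATG TTC TAG ATT ACG ATG TAA TTG ACA TCG CGG — ATG at 30, stop TAG at 36 → 9 nt; ATG at 45, stop TAA at 48 → 6 nt.
Longest: frame -1, positions 22–54, 33 nt = 11 codons = 10 aa. → 10 amino acids.

10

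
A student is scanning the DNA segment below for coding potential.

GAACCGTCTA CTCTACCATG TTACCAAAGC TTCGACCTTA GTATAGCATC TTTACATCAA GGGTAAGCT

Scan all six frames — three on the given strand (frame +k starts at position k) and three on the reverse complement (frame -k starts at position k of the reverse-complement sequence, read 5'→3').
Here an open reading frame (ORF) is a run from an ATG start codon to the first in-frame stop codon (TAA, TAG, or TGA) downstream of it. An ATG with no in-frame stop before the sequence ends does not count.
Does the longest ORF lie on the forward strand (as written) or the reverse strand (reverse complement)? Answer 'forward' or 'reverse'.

forward

Reverse complement (5'→3'): AGCTTACCCTTGATGTAAAGATGCTATACTAAGGTCGAAGCTTTGGTAACATGGTAGAGTAGACGGTTC
Frame +1: GAA CCG TCT ACT CTA CCA TGT TAC CAA AGC TTC GAC CTT AGT ATA GCA TCT TTA CAT CAA GGG TAA GCT — no ATG→stop ORF.
Frame +2: AAC CGT CTA CTC TAC CAT GTT ACC AAA GCT TCG ACC TTA GTA TAG CAT CTT TAC ATC AAG GGT AAG — no ATG→stop ORF.
Frame +3: ACC GTC TAC TCT ACC ATG TTA CCA AAG CTT CGA CCT TAG TAT AGC ATC TTT ACA TCA AGG GTA AGC — ATG at 18, stop TAG at 39 → 24 nt.
Frame -1: AGC TTA CCC TTG ATG TAA AGA TGC TAT ACT AAG GTC GAA GCT TTG GTA ACA TGG TAG AGT AGA CGG TTC — ATG at 13, stop TAA at 16 → 6 nt.
Frame -2: GCT TAC CCT TGA TGT AAA GAT GCT ATA CTA AGG TCG AAG CTT TGG TAA CAT GGT AGA GTA GAC GGT — no ATG→stop ORF.
Frame -3: CTT ACC CTT GAT GTA AAG ATG CTA TAC TAA GGT CGA AGC TTT GGT AAC ATG GTA GAG TAG ACG GTT — ATG at 21, stop TAA at 30 → 12 nt; ATG at 51, stop TAG at 60 → 12 nt.
Forward-strand max 24 nt; reverse-strand max 12 nt. The forward strand has the longer ORF.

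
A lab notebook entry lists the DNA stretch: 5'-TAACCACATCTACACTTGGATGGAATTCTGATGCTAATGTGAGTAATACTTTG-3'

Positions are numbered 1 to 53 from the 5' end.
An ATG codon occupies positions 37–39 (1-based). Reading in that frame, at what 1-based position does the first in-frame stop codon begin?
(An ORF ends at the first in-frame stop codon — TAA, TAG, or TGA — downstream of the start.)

40

Codons from position 37: ATG (37–39), TGA (40–42).
TGA is a stop codon; it begins at position 40.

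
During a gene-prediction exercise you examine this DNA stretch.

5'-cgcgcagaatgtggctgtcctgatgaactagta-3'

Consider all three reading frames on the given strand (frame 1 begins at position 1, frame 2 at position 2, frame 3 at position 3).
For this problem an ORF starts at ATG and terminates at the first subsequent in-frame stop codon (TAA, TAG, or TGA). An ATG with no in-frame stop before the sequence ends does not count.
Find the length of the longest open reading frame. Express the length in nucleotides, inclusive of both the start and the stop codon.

15

Frame 1: CGC GCA GAA TGT GGC TGT CCT GAT GAA CTA GTA — no ATG→stop ORF.
Frame 2: GCG CAG AAT GTG GCT GTC CTG ATG AAC TAG — ATG at 23, stop TAG at 29 → 9 nt.
Frame 3: CGC AGA ATG TGG CTG TCC TGA TGA ACT AGT — ATG at 9, stop TGA at 21 → 15 nt.
Longest: frame 3, positions 9–23, 15 nt = 5 codons = 4 aa. → 15 nucleotides.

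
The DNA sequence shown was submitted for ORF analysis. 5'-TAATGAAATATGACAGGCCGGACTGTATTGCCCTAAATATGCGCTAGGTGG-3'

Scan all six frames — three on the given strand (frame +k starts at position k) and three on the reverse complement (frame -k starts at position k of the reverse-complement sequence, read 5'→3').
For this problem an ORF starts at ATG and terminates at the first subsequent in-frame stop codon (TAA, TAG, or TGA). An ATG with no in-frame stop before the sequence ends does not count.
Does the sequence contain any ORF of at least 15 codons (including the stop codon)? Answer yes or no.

Reverse complement (5'→3'): CCACCTAGCGCATATTTAGGGCAATACAGTCCGGCCTGTCATATTTCATTA
Frame +1: TAA TGA AAT ATG ACA GGC CGG ACT GTA TTG CCC TAA ATA TGC GCT AGG TGG — ATG at 10, stop TAA at 34 → 27 nt.
Frame +2: AAT GAA ATA TGA CAG GCC GGA CTG TAT TGC CCT AAA TAT GCG CTA GGT — no ATG→stop ORF.
Frame +3: ATG AAA TAT GAC AGG CCG GAC TGT ATT GCC CTA AAT ATG CGC TAG GTG — ATG at 3, stop TAG at 45 → 45 nt; ATG at 39, stop TAG at 45 → 9 nt.
Frame -1: CCA CCT AGC GCA TAT TTA GGG CAA TAC AGT CCG GCC TGT CAT ATT TCA TTA — no ATG→stop ORF.
Frame -2: CAC CTA GCG CAT ATT TAG GGC AAT ACA GTC CGG CCT GTC ATA TTT CAT — no ATG→stop ORF.
Frame -3: ACC TAG CGC ATA TTT AGG GCA ATA CAG TCC GGC CTG TCA TAT TTC ATT — no ATG→stop ORF.
Frame +3 has an ORF of 15 codons (positions 3–47) ≥ 15, so yes.

yes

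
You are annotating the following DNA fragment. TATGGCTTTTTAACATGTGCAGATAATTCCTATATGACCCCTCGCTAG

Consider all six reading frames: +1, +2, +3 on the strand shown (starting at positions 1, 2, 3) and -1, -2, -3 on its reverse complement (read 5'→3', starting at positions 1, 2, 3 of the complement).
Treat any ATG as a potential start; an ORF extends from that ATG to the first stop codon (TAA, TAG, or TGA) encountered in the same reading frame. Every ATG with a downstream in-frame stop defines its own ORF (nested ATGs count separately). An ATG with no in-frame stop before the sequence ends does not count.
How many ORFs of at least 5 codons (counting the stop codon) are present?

1

Reverse complement (5'→3'): CTAGCGAGGGGTCATATAGGAATTATCTGCACATGTTAAAAAGCCATA
Frame +1: TAT GGC TTT TTA ACA TGT GCA GAT AAT TCC TAT ATG ACC CCT CGC TAG — ATG at 34, stop TAG at 46 → 15 nt.
Frame +2: ATG GCT TTT TAA CAT GTG CAG ATA ATT CCT ATA TGA CCC CTC GCT — ATG at 2, stop TAA at 11 → 12 nt.
Frame +3: TGG CTT TTT AAC ATG TGC AGA TAA TTC CTA TAT GAC CCC TCG CTA — ATG at 15, stop TAA at 24 → 12 nt.
Frame -1: CTA GCG AGG GGT CAT ATA GGA ATT ATC TGC ACA TGT TAA AAA GCC ATA — no ATG→stop ORF.
Frame -2: TAG CGA GGG GTC ATA TAG GAA TTA TCT GCA CAT GTT AAA AAG CCA — no ATG→stop ORF.
Frame -3: AGC GAG GGG TCA TAT AGG AAT TAT CTG CAC ATG TTA AAA AGC CAT — no ATG→stop ORF.
ORFs ≥ 5 codons: frame +1 34–48 (5 codons). Count = 1.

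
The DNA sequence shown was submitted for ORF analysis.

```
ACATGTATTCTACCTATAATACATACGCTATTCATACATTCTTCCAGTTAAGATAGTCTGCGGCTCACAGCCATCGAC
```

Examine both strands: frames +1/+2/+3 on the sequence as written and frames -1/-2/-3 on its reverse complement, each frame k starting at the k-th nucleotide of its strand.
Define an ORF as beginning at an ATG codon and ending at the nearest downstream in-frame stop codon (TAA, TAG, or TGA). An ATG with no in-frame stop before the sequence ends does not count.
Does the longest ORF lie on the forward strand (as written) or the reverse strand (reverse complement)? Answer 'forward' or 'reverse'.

Reverse complement (5'→3'): GTCGATGGCTGTGAGCCGCAGACTATCTTAACTGGAAGAATGTATGAATAGCGTATGTATTATAGGTAGAATACATGT
Frame +1: ACA TGT ATT CTA CCT ATA ATA CAT ACG CTA TTC ATA CAT TCT TCC AGT TAA GAT AGT CTG CGG CTC ACA GCC ATC GAC — no ATG→stop ORF.
Frame +2: CAT GTA TTC TAC CTA TAA TAC ATA CGC TAT TCA TAC ATT CTT CCA GTT AAG ATA GTC TGC GGC TCA CAG CCA TCG — no ATG→stop ORF.
Frame +3: ATG TAT TCT ACC TAT AAT ACA TAC GCT ATT CAT ACA TTC TTC CAG TTA AGA TAG TCT GCG GCT CAC AGC CAT CGA — ATG at 3, stop TAG at 54 → 54 nt.
Frame -1: GTC GAT GGC TGT GAG CCG CAG ACT ATC TTA ACT GGA AGA ATG TAT GAA TAG CGT ATG TAT TAT AGG TAG AAT ACA TGT — ATG at 40, stop TAG at 49 → 12 nt; ATG at 55, stop TAG at 67 → 15 nt.
Frame -2: TCG ATG GCT GTG AGC CGC AGA CTA TCT TAA CTG GAA GAA TGT ATG AAT AGC GTA TGT ATT ATA GGT AGA ATA CAT — ATG at 5, stop TAA at 29 → 27 nt.
Frame -3: CGA TGG CTG TGA GCC GCA GAC TAT CTT AAC TGG AAG AAT GTA TGA ATA GCG TAT GTA TTA TAG GTA GAA TAC ATG — no ATG→stop ORF.
Forward-strand max 54 nt; reverse-strand max 27 nt. The forward strand has the longer ORF.

forward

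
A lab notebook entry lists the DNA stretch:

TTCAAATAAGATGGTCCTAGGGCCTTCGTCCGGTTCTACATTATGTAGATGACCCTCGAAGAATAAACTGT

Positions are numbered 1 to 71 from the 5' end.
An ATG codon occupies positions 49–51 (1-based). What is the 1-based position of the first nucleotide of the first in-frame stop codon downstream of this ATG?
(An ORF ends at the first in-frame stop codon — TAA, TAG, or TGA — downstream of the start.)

Codons from position 49: ATG (49–51), ACC (52–54), CTC (55–57), GAA (58–60), GAA (61–63), TAA (64–66).
TAA is a stop codon; it begins at position 64.

64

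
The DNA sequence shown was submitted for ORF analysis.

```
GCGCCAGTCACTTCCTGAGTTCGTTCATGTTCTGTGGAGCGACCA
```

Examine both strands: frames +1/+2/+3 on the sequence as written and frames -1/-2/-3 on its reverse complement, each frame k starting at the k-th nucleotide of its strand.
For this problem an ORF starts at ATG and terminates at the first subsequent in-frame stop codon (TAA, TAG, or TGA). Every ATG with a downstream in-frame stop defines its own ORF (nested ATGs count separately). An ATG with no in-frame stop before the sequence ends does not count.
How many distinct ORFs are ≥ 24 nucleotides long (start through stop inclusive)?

0

Reverse complement (5'→3'): TGGTCGCTCCACAGAACATGAACGAACTCAGGAAGTGACTGGCGC
Frame +1: GCG CCA GTC ACT TCC TGA GTT CGT TCA TGT TCT GTG GAG CGA CCA — no ATG→stop ORF.
Frame +2: CGC CAG TCA CTT CCT GAG TTC GTT CAT GTT CTG TGG AGC GAC — no ATG→stop ORF.
Frame +3: GCC AGT CAC TTC CTG AGT TCG TTC ATG TTC TGT GGA GCG ACC — no ATG→stop ORF.
Frame -1: TGG TCG CTC CAC AGA ACA TGA ACG AAC TCA GGA AGT GAC TGG CGC — no ATG→stop ORF.
Frame -2: GGT CGC TCC ACA GAA CAT GAA CGA ACT CAG GAA GTG ACT GGC — no ATG→stop ORF.
Frame -3: GTC GCT CCA CAG AAC ATG AAC GAA CTC AGG AAG TGA CTG GCG — ATG at 18, stop TGA at 36 → 21 nt.
No ORF reaches 24 nucleotides. Count = 0.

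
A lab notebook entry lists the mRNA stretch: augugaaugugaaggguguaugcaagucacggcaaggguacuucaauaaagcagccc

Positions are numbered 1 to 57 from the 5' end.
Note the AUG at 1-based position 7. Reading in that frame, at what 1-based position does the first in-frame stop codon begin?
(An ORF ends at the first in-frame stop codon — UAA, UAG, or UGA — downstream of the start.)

Codons from position 7: AUG (7–9), UGA (10–12).
UGA is a stop codon; it begins at position 10.

10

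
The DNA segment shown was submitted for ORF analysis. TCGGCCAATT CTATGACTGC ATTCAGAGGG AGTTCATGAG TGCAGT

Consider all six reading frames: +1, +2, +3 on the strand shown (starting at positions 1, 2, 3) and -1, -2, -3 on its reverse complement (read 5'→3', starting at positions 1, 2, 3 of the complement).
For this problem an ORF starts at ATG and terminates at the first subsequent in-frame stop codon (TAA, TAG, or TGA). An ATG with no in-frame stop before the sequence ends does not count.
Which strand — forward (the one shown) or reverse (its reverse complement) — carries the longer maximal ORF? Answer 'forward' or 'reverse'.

Reverse complement (5'→3'): ACTGCACTCATGAACTCCCTCTGAATGCAGTCATAGAATTGGCCGA
Frame +1: TCG GCC AAT TCT ATG ACT GCA TTC AGA GGG AGT TCA TGA GTG CAG — ATG at 13, stop TGA at 37 → 27 nt.
Frame +2: CGG CCA ATT CTA TGA CTG CAT TCA GAG GGA GTT CAT GAG TGC AGT — no ATG→stop ORF.
Frame +3: GGC CAA TTC TAT GAC TGC ATT CAG AGG GAG TTC ATG AGT GCA — no ATG→stop ORF.
Frame -1: ACT GCA CTC ATG AAC TCC CTC TGA ATG CAG TCA TAG AAT TGG CCG — ATG at 10, stop TGA at 22 → 15 nt; ATG at 25, stop TAG at 34 → 12 nt.
Frame -2: CTG CAC TCA TGA ACT CCC TCT GAA TGC AGT CAT AGA ATT GGC CGA — no ATG→stop ORF.
Frame -3: TGC ACT CAT GAA CTC CCT CTG AAT GCA GTC ATA GAA TTG GCC — no ATG→stop ORF.
Forward-strand max 27 nt; reverse-strand max 15 nt. The forward strand has the longer ORF.

forward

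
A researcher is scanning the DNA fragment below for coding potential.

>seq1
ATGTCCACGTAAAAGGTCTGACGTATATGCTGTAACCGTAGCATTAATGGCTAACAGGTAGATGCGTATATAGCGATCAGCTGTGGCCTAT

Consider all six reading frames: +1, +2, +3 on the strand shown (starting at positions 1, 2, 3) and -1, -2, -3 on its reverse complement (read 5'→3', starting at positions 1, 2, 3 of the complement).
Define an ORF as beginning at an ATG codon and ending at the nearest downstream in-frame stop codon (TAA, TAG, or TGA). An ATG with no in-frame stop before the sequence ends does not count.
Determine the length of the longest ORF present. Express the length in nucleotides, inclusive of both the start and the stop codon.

Reverse complement (5'→3'): ATAGGCCACAGCTGATCGCTATATACGCATCTACCTGTTAGCCATTAATGCTACGGTTACAGCATATACGTCAGACCTTTTACGTGGACAT
Frame +1: ATG TCC ACG TAA AAG GTC TGA CGT ATA TGC TGT AAC CGT AGC ATT AAT GGC TAA CAG GTA GAT GCG TAT ATA GCG ATC AGC TGT GGC CTA — ATG at 1, stop TAA at 10 → 12 nt.
Frame +2: TGT CCA CGT AAA AGG TCT GAC GTA TAT GCT GTA ACC GTA GCA TTA ATG GCT AAC AGG TAG ATG CGT ATA TAG CGA TCA GCT GTG GCC TAT — ATG at 47, stop TAG at 59 → 15 nt; ATG at 62, stop TAG at 71 → 12 nt.
Frame +3: GTC CAC GTA AAA GGT CTG ACG TAT ATG CTG TAA CCG TAG CAT TAA TGG CTA ACA GGT AGA TGC GTA TAT AGC GAT CAG CTG TGG CCT — ATG at 27, stop TAA at 33 → 9 nt.
Frame -1: ATA GGC CAC AGC TGA TCG CTA TAT ACG CAT CTA CCT GTT AGC CAT TAA TGC TAC GGT TAC AGC ATA TAC GTC AGA CCT TTT ACG TGG ACA — no ATG→stop ORF.
Frame -2: TAG GCC ACA GCT GAT CGC TAT ATA CGC ATC TAC CTG TTA GCC ATT AAT GCT ACG GTT ACA GCA TAT ACG TCA GAC CTT TTA CGT GGA CAT — no ATG→stop ORF.
Frame -3: AGG CCA CAG CTG ATC GCT ATA TAC GCA TCT ACC TGT TAG CCA TTA ATG CTA CGG TTA CAG CAT ATA CGT CAG ACC TTT TAC GTG GAC — no ATG→stop ORF.
Longest: frame +2, positions 47–61, 15 nt = 5 codons = 4 aa. → 15 nucleotides.

15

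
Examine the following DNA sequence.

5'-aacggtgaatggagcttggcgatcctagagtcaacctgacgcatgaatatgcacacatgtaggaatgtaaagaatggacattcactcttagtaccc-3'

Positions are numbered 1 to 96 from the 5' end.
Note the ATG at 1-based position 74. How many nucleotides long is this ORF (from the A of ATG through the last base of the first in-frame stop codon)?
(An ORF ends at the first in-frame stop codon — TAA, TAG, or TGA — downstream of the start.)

18

Codons from position 74: ATG (74–76), GAC (77–79), ATT (80–82), CAC (83–85), TCT (86–88), TAG (89–91).
TAG is the first in-frame stop; ORF spans 74–91, 18 nucleotides.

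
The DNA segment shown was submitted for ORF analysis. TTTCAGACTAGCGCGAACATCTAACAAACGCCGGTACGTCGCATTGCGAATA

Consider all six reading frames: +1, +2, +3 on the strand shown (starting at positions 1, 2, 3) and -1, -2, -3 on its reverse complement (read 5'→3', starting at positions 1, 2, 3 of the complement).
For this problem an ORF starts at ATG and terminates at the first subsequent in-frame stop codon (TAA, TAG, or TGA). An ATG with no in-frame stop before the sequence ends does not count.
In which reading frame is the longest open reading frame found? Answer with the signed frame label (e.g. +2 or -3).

-3

Reverse complement (5'→3'): TATTCGCAATGCGACGTACCGGCGTTTGTTAGATGTTCGCGCTAGTCTGAAA
Frame +1: TTT CAG ACT AGC GCG AAC ATC TAA CAA ACG CCG GTA CGT CGC ATT GCG AAT — no ATG→stop ORF.
Frame +2: TTC AGA CTA GCG CGA ACA TCT AAC AAA CGC CGG TAC GTC GCA TTG CGA ATA — no ATG→stop ORF.
Frame +3: TCA GAC TAG CGC GAA CAT CTA ACA AAC GCC GGT ACG TCG CAT TGC GAA — no ATG→stop ORF.
Frame -1: TAT TCG CAA TGC GAC GTA CCG GCG TTT GTT AGA TGT TCG CGC TAG TCT GAA — no ATG→stop ORF.
Frame -2: ATT CGC AAT GCG ACG TAC CGG CGT TTG TTA GAT GTT CGC GCT AGT CTG AAA — no ATG→stop ORF.
Frame -3: TTC GCA ATG CGA CGT ACC GGC GTT TGT TAG ATG TTC GCG CTA GTC TGA — ATG at 9, stop TAG at 30 → 24 nt; ATG at 33, stop TGA at 48 → 18 nt.
Longest ORF is 24 nt in frame -3 (positions 9–32).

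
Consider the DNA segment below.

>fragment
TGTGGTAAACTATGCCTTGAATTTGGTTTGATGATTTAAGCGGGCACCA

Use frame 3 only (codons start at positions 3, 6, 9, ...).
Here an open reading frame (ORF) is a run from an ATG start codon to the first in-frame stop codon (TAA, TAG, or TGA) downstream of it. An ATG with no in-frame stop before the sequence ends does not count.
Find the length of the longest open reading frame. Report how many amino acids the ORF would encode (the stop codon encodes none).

Frame 3: TGG TAA ACT ATG CCT TGA ATT TGG TTT GAT GAT TTA AGC GGG CAC — ATG at 12, stop TGA at 18 → 9 nt.
Longest: frame 3, positions 12–20, 9 nt = 3 codons = 2 aa. → 2 amino acids.

2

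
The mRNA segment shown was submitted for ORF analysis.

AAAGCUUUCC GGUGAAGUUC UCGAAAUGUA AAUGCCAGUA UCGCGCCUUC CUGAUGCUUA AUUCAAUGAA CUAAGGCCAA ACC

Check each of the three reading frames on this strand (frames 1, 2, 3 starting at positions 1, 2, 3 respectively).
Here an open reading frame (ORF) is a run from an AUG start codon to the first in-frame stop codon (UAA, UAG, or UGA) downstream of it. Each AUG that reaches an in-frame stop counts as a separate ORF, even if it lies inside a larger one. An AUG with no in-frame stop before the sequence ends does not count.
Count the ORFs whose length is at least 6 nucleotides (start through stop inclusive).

4

Frame 1: AAA GCU UUC CGG UGA AGU UCU CGA AAU GUA AAU GCC AGU AUC GCG CCU UCC UGA UGC UUA AUU CAA UGA ACU AAG GCC AAA — no AUG→stop ORF.
Frame 2: AAG CUU UCC GGU GAA GUU CUC GAA AUG UAA AUG CCA GUA UCG CGC CUU CCU GAU GCU UAA UUC AAU GAA CUA AGG CCA AAC — AUG at 26, stop UAA at 29 → 6 nt; AUG at 32, stop UAA at 59 → 30 nt.
Frame 3: AGC UUU CCG GUG AAG UUC UCG AAA UGU AAA UGC CAG UAU CGC GCC UUC CUG AUG CUU AAU UCA AUG AAC UAA GGC CAA ACC — AUG at 54, stop UAA at 72 → 21 nt; AUG at 66, stop UAA at 72 → 9 nt.
ORFs ≥ 6 nucleotides: frame 2 26–31 (6 nucleotides), frame 2 32–61 (30 nucleotides), frame 3 54–74 (21 nucleotides), frame 3 66–74 (9 nucleotides). Count = 4.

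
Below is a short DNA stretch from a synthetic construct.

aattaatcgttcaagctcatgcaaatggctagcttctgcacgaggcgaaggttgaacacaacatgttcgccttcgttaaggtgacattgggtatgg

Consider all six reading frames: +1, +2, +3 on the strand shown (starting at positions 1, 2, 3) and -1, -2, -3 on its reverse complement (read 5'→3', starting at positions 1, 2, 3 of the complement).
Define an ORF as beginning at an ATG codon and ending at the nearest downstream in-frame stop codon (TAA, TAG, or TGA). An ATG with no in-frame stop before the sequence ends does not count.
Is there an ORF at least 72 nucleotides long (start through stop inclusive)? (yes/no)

Reverse complement (5'→3'): CCATACCCAATGTCACCTTAACGAAGGCGAACATGTTGTGTTCAACCTTCGCCTCGTGCAGAAGCTAGCCATTTGCATGAGCTTGAACGATTAATT
Frame +1: AAT TAA TCG TTC AAG CTC ATG CAA ATG GCT AGC TTC TGC ACG AGG CGA AGG TTG AAC ACA ACA TGT TCG CCT TCG TTA AGG TGA CAT TGG GTA TGG — ATG at 19, stop TGA at 82 → 66 nt; ATG at 25, stop TGA at 82 → 60 nt.
Frame +2: ATT AAT CGT TCA AGC TCA TGC AAA TGG CTA GCT TCT GCA CGA GGC GAA GGT TGA ACA CAA CAT GTT CGC CTT CGT TAA GGT GAC ATT GGG TAT — no ATG→stop ORF.
Frame +3: TTA ATC GTT CAA GCT CAT GCA AAT GGC TAG CTT CTG CAC GAG GCG AAG GTT GAA CAC AAC ATG TTC GCC TTC GTT AAG GTG ACA TTG GGT ATG — no ATG→stop ORF.
Frame -1: CCA TAC CCA ATG TCA CCT TAA CGA AGG CGA ACA TGT TGT GTT CAA CCT TCG CCT CGT GCA GAA GCT AGC CAT TTG CAT GAG CTT GAA CGA TTA ATT — ATG at 10, stop TAA at 19 → 12 nt.
Frame -2: CAT ACC CAA TGT CAC CTT AAC GAA GGC GAA CAT GTT GTG TTC AAC CTT CGC CTC GTG CAG AAG CTA GCC ATT TGC ATG AGC TTG AAC GAT TAA — ATG at 77, stop TAA at 92 → 18 nt.
Frame -3: ATA CCC AAT GTC ACC TTA ACG AAG GCG AAC ATG TTG TGT TCA ACC TTC GCC TCG TGC AGA AGC TAG CCA TTT GCA TGA GCT TGA ACG ATT AAT — ATG at 33, stop TAG at 66 → 36 nt.
Largest ORF found is 66 nucleotides < 72, so no.

no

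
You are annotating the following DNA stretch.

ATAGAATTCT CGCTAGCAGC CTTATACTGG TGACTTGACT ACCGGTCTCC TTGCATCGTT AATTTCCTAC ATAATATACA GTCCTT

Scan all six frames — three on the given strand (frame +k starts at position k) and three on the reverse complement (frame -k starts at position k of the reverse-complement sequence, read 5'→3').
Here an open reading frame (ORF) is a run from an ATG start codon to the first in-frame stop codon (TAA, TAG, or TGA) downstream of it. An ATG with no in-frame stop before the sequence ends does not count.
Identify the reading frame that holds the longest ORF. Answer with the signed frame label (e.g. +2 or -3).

-1

Reverse complement (5'→3'): AAGGACTGTATATTATGTAGGAAATTAACGATGCAAGGAGACCGGTAGTCAAGTCACCAGTATAAGGCTGCTAGCGAGAATTCTAT
Frame +1: ATA GAA TTC TCG CTA GCA GCC TTA TAC TGG TGA CTT GAC TAC CGG TCT CCT TGC ATC GTT AAT TTC CTA CAT AAT ATA CAG TCC — no ATG→stop ORF.
Frame +2: TAG AAT TCT CGC TAG CAG CCT TAT ACT GGT GAC TTG ACT ACC GGT CTC CTT GCA TCG TTA ATT TCC TAC ATA ATA TAC AGT CCT — no ATG→stop ORF.
Frame +3: AGA ATT CTC GCT AGC AGC CTT ATA CTG GTG ACT TGA CTA CCG GTC TCC TTG CAT CGT TAA TTT CCT ACA TAA TAT ACA GTC CTT — no ATG→stop ORF.
Frame -1: AAG GAC TGT ATA TTA TGT AGG AAA TTA ACG ATG CAA GGA GAC CGG TAG TCA AGT CAC CAG TAT AAG GCT GCT AGC GAG AAT TCT — ATG at 31, stop TAG at 46 → 18 nt.
Frame -2: AGG ACT GTA TAT TAT GTA GGA AAT TAA CGA TGC AAG GAG ACC GGT AGT CAA GTC ACC AGT ATA AGG CTG CTA GCG AGA ATT CTA — no ATG→stop ORF.
Frame -3: GGA CTG TAT ATT ATG TAG GAA ATT AAC GAT GCA AGG AGA CCG GTA GTC AAG TCA CCA GTA TAA GGC TGC TAG CGA GAA TTC TAT — ATG at 15, stop TAG at 18 → 6 nt.
Longest ORF is 18 nt in frame -1 (positions 31–48).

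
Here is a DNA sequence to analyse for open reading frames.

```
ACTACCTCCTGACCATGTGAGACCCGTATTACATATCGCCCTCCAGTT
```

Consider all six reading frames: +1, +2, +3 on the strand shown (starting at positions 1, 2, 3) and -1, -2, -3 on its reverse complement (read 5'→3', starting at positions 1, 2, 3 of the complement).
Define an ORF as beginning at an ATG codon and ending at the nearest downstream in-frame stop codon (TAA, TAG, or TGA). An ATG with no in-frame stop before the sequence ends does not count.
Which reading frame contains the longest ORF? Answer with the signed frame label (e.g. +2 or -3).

-3

Reverse complement (5'→3'): AACTGGAGGGCGATATGTAATACGGGTCTCACATGGTCAGGAGGTAGT
Frame +1: ACT ACC TCC TGA CCA TGT GAG ACC CGT ATT ACA TAT CGC CCT CCA GTT — no ATG→stop ORF.
Frame +2: CTA CCT CCT GAC CAT GTG AGA CCC GTA TTA CAT ATC GCC CTC CAG — no ATG→stop ORF.
Frame +3: TAC CTC CTG ACC ATG TGA GAC CCG TAT TAC ATA TCG CCC TCC AGT — ATG at 15, stop TGA at 18 → 6 nt.
Frame -1: AAC TGG AGG GCG ATA TGT AAT ACG GGT CTC ACA TGG TCA GGA GGT AGT — no ATG→stop ORF.
Frame -2: ACT GGA GGG CGA TAT GTA ATA CGG GTC TCA CAT GGT CAG GAG GTA — no ATG→stop ORF.
Frame -3: CTG GAG GGC GAT ATG TAA TAC GGG TCT CAC ATG GTC AGG AGG TAG — ATG at 15, stop TAA at 18 → 6 nt; ATG at 33, stop TAG at 45 → 15 nt.
Longest ORF is 15 nt in frame -3 (positions 33–47).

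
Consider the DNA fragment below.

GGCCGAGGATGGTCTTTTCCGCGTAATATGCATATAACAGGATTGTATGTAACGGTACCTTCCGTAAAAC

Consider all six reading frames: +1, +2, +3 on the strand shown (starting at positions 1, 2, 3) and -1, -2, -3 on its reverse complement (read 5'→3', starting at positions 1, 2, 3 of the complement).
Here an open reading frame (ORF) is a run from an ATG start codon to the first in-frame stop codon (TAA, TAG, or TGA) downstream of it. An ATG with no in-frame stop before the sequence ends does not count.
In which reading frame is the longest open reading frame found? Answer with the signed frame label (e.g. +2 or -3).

+3

Reverse complement (5'→3'): GTTTTACGGAAGGTACCGTTACATACAATCCTGTTATATGCATATTACGCGGAAAAGACCATCCTCGGCC
Frame +1: GGC CGA GGA TGG TCT TTT CCG CGT AAT ATG CAT ATA ACA GGA TTG TAT GTA ACG GTA CCT TCC GTA AAA — no ATG→stop ORF.
Frame +2: GCC GAG GAT GGT CTT TTC CGC GTA ATA TGC ATA TAA CAG GAT TGT ATG TAA CGG TAC CTT CCG TAA AAC — ATG at 47, stop TAA at 50 → 6 nt.
Frame +3: CCG AGG ATG GTC TTT TCC GCG TAA TAT GCA TAT AAC AGG ATT GTA TGT AAC GGT ACC TTC CGT AAA — ATG at 9, stop TAA at 24 → 18 nt.
Frame -1: GTT TTA CGG AAG GTA CCG TTA CAT ACA ATC CTG TTA TAT GCA TAT TAC GCG GAA AAG ACC ATC CTC GGC — no ATG→stop ORF.
Frame -2: TTT TAC GGA AGG TAC CGT TAC ATA CAA TCC TGT TAT ATG CAT ATT ACG CGG AAA AGA CCA TCC TCG GCC — no ATG→stop ORF.
Frame -3: TTT ACG GAA GGT ACC GTT ACA TAC AAT CCT GTT ATA TGC ATA TTA CGC GGA AAA GAC CAT CCT CGG — no ATG→stop ORF.
Longest ORF is 18 nt in frame +3 (positions 9–26).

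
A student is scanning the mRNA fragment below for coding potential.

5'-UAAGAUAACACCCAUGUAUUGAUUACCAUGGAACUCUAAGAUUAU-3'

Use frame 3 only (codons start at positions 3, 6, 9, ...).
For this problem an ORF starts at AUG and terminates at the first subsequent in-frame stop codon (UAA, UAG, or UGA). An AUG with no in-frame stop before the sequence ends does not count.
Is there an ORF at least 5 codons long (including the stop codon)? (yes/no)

Frame 3: AGA UAA CAC CCA UGU AUU GAU UAC CAU GGA ACU CUA AGA UUA — no AUG→stop ORF.
Largest ORF found is 0 codons < 5, so no.

no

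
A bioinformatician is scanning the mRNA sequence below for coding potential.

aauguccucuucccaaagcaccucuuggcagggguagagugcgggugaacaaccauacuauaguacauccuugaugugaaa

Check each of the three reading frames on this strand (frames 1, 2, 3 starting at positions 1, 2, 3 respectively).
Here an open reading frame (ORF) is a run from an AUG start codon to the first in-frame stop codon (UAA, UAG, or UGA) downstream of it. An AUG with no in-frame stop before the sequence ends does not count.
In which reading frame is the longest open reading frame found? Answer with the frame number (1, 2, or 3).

2

Frame 1: AAU GUC CUC UUC CCA AAG CAC CUC UUG GCA GGG GUA GAG UGC GGG UGA ACA ACC AUA CUA UAG UAC AUC CUU GAU GUG AAA — no AUG→stop ORF.
Frame 2: AUG UCC UCU UCC CAA AGC ACC UCU UGG CAG GGG UAG AGU GCG GGU GAA CAA CCA UAC UAU AGU ACA UCC UUG AUG UGA — AUG at 2, stop UAG at 35 → 36 nt; AUG at 74, stop UGA at 77 → 6 nt.
Frame 3: UGU CCU CUU CCC AAA GCA CCU CUU GGC AGG GGU AGA GUG CGG GUG AAC AAC CAU ACU AUA GUA CAU CCU UGA UGU GAA — no AUG→stop ORF.
Longest ORF is 36 nt in frame 2 (positions 2–37).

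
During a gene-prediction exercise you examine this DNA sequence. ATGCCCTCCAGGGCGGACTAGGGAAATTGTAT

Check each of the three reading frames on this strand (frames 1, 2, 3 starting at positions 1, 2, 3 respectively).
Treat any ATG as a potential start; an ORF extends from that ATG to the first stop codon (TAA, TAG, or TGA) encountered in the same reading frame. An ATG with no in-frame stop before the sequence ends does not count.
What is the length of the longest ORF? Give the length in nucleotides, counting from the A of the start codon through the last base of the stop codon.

21

Frame 1: ATG CCC TCC AGG GCG GAC TAG GGA AAT TGT — ATG at 1, stop TAG at 19 → 21 nt.
Frame 2: TGC CCT CCA GGG CGG ACT AGG GAA ATT GTA — no ATG→stop ORF.
Frame 3: GCC CTC CAG GGC GGA CTA GGG AAA TTG TAT — no ATG→stop ORF.
Longest: frame 1, positions 1–21, 21 nt = 7 codons = 6 aa. → 21 nucleotides.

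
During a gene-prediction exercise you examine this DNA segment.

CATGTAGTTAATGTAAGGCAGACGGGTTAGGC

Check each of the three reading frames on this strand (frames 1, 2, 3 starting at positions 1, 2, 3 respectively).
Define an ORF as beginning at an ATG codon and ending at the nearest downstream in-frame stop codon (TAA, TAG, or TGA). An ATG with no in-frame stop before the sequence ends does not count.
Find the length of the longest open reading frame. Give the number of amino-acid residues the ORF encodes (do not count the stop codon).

Frame 1: CAT GTA GTT AAT GTA AGG CAG ACG GGT TAG — no ATG→stop ORF.
Frame 2: ATG TAG TTA ATG TAA GGC AGA CGG GTT AGG — ATG at 2, stop TAG at 5 → 6 nt; ATG at 11, stop TAA at 14 → 6 nt.
Frame 3: TGT AGT TAA TGT AAG GCA GAC GGG TTA GGC — no ATG→stop ORF.
Longest: frame 2, positions 2–7, 6 nt = 2 codons = 1 aa. → 1 amino acids.

1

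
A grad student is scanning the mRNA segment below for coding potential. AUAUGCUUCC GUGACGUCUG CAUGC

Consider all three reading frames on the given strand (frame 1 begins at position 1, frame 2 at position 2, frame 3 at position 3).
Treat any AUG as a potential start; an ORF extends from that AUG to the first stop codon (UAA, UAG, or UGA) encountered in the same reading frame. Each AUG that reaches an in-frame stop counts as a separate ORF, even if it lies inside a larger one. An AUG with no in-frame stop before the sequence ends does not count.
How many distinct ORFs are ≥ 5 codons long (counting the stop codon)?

Frame 1: AUA UGC UUC CGU GAC GUC UGC AUG — no AUG→stop ORF.
Frame 2: UAU GCU UCC GUG ACG UCU GCA UGC — no AUG→stop ORF.
Frame 3: AUG CUU CCG UGA CGU CUG CAU — AUG at 3, stop UGA at 12 → 12 nt.
No ORF reaches 5 codons. Count = 0.

0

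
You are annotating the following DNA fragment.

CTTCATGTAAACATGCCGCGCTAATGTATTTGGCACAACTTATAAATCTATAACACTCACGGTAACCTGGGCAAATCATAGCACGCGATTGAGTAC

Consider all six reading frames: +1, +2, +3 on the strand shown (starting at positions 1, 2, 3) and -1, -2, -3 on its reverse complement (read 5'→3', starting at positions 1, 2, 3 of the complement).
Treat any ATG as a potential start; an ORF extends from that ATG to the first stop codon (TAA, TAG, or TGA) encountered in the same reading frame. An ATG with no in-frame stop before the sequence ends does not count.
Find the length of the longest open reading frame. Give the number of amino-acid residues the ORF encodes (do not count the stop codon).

9

Reverse complement (5'→3'): GTACTCAATCGCGTGCTATGATTTGCCCAGGTTACCGTGAGTGTTATAGATTTATAAGTTGTGCCAAATACATTAGCGCGGCATGTTTACATGAAG
Frame +1: CTT CAT GTA AAC ATG CCG CGC TAA TGT ATT TGG CAC AAC TTA TAA ATC TAT AAC ACT CAC GGT AAC CTG GGC AAA TCA TAG CAC GCG ATT GAG TAC — ATG at 13, stop TAA at 22 → 12 nt.
Frame +2: TTC ATG TAA ACA TGC CGC GCT AAT GTA TTT GGC ACA ACT TAT AAA TCT ATA ACA CTC ACG GTA ACC TGG GCA AAT CAT AGC ACG CGA TTG AGT — ATG at 5, stop TAA at 8 → 6 nt.
Frame +3: TCA TGT AAA CAT GCC GCG CTA ATG TAT TTG GCA CAA CTT ATA AAT CTA TAA CAC TCA CGG TAA CCT GGG CAA ATC ATA GCA CGC GAT TGA GTA — ATG at 24, stop TAA at 51 → 30 nt.
Frame -1: GTA CTC AAT CGC GTG CTA TGA TTT GCC CAG GTT ACC GTG AGT GTT ATA GAT TTA TAA GTT GTG CCA AAT ACA TTA GCG CGG CAT GTT TAC ATG AAG — no ATG→stop ORF.
Frame -2: TAC TCA ATC GCG TGC TAT GAT TTG CCC AGG TTA CCG TGA GTG TTA TAG ATT TAT AAG TTG TGC CAA ATA CAT TAG CGC GGC ATG TTT ACA TGA — ATG at 83, stop TGA at 92 → 12 nt.
Frame -3: ACT CAA TCG CGT GCT ATG ATT TGC CCA GGT TAC CGT GAG TGT TAT AGA TTT ATA AGT TGT GCC AAA TAC ATT AGC GCG GCA TGT TTA CAT GAA — no ATG→stop ORF.
Longest: frame +3, positions 24–53, 30 nt = 10 codons = 9 aa. → 9 amino acids.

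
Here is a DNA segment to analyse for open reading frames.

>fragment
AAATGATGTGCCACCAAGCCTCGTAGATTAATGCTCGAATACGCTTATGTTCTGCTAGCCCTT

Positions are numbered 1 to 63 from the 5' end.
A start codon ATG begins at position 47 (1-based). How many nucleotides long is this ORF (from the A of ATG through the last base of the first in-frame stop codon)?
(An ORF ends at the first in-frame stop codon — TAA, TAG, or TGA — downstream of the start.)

Codons from position 47: ATG (47–49), TTC (50–52), TGC (53–55), TAG (56–58).
TAG is the first in-frame stop; ORF spans 47–58, 12 nucleotides.

12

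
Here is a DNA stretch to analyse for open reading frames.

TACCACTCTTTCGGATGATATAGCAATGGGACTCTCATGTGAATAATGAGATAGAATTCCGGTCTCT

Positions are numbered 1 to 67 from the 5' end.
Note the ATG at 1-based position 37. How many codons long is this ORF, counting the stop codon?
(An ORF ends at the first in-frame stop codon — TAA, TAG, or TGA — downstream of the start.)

2

Codons from position 37: ATG (37–39), TGA (40–42).
TGA is the first in-frame stop; that's 2 codons including the stop.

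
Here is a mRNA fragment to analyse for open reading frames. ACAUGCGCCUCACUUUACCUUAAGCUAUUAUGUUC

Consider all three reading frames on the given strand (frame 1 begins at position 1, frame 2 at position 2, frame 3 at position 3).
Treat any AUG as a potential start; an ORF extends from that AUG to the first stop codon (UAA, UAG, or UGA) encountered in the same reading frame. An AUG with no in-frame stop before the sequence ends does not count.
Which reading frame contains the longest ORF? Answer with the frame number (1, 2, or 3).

3

Frame 1: ACA UGC GCC UCA CUU UAC CUU AAG CUA UUA UGU — no AUG→stop ORF.
Frame 2: CAU GCG CCU CAC UUU ACC UUA AGC UAU UAU GUU — no AUG→stop ORF.
Frame 3: AUG CGC CUC ACU UUA CCU UAA GCU AUU AUG UUC — AUG at 3, stop UAA at 21 → 21 nt.
Longest ORF is 21 nt in frame 3 (positions 3–23).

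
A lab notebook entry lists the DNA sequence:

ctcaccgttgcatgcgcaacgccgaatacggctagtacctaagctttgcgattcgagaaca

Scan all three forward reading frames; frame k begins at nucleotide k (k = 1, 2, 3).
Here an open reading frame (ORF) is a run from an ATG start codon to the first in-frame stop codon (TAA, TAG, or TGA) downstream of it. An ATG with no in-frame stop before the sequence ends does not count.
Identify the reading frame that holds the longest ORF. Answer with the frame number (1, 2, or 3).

3

Frame 1: CTC ACC GTT GCA TGC GCA ACG CCG AAT ACG GCT AGT ACC TAA GCT TTG CGA TTC GAG AAC — no ATG→stop ORF.
Frame 2: TCA CCG TTG CAT GCG CAA CGC CGA ATA CGG CTA GTA CCT AAG CTT TGC GAT TCG AGA ACA — no ATG→stop ORF.
Frame 3: CAC CGT TGC ATG CGC AAC GCC GAA TAC GGC TAG TAC CTA AGC TTT GCG ATT CGA GAA — ATG at 12, stop TAG at 33 → 24 nt.
Longest ORF is 24 nt in frame 3 (positions 12–35).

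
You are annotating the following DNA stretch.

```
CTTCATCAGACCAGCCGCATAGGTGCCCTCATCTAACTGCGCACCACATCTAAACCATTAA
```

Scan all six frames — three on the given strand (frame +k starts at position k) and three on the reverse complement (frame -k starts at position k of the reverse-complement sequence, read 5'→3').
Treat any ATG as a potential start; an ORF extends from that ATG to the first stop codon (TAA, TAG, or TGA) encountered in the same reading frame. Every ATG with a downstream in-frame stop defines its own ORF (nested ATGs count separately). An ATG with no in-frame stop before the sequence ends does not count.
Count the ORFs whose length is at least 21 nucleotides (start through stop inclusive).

Reverse complement (5'→3'): TTAATGGTTTAGATGTGGTGCGCAGTTAGATGAGGGCACCTATGCGGCTGGTCTGATGAAG
Frame +1: CTT CAT CAG ACC AGC CGC ATA GGT GCC CTC ATC TAA CTG CGC ACC ACA TCT AAA CCA TTA — no ATG→stop ORF.
Frame +2: TTC ATC AGA CCA GCC GCA TAG GTG CCC TCA TCT AAC TGC GCA CCA CAT CTA AAC CAT TAA — no ATG→stop ORF.
Frame +3: TCA TCA GAC CAG CCG CAT AGG TGC CCT CAT CTA ACT GCG CAC CAC ATC TAA ACC ATT — no ATG→stop ORF.
Frame -1: TTA ATG GTT TAG ATG TGG TGC GCA GTT AGA TGA GGG CAC CTA TGC GGC TGG TCT GAT GAA — ATG at 4, stop TAG at 10 → 9 nt; ATG at 13, stop TGA at 31 → 21 nt.
Frame -2: TAA TGG TTT AGA TGT GGT GCG CAG TTA GAT GAG GGC ACC TAT GCG GCT GGT CTG ATG AAG — no ATG→stop ORF.
Frame -3: AAT GGT TTA GAT GTG GTG CGC AGT TAG ATG AGG GCA CCT ATG CGG CTG GTC TGA TGA — ATG at 30, stop TGA at 54 → 27 nt; ATG at 42, stop TGA at 54 → 15 nt.
ORFs ≥ 21 nucleotides: frame -1 13–33 (21 nucleotides), frame -3 30–56 (27 nucleotides). Count = 2.

2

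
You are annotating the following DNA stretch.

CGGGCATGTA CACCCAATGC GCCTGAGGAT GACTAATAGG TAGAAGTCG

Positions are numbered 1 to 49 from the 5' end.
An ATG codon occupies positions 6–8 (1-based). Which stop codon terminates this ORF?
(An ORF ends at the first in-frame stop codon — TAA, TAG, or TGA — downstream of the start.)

TGA

Codons from position 6: ATG (6–8), TAC (9–11), ACC (12–14), CAA (15–17), TGC (18–20), GCC (21–23), TGA (24–26).
The first in-frame stop codon is TGA.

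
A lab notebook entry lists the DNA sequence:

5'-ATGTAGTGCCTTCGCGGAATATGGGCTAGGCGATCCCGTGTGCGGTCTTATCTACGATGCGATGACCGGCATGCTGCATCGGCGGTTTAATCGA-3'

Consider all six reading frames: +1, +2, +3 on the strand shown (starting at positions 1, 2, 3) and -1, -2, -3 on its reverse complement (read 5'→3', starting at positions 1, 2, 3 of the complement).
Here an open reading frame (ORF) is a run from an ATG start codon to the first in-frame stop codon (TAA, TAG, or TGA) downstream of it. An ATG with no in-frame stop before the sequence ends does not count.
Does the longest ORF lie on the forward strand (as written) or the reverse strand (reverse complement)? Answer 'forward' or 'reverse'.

reverse

Reverse complement (5'→3'): TCGATTAAACCGCCGATGCAGCATGCCGGTCATCGCATCGTAGATAAGACCGCACACGGGATCGCCTAGCCCATATTCCGCGAAGGCACTACAT
Frame +1: ATG TAG TGC CTT CGC GGA ATA TGG GCT AGG CGA TCC CGT GTG CGG TCT TAT CTA CGA TGC GAT GAC CGG CAT GCT GCA TCG GCG GTT TAA TCG — ATG at 1, stop TAG at 4 → 6 nt.
Frame +2: TGT AGT GCC TTC GCG GAA TAT GGG CTA GGC GAT CCC GTG TGC GGT CTT ATC TAC GAT GCG ATG ACC GGC ATG CTG CAT CGG CGG TTT AAT CGA — no ATG→stop ORF.
Frame +3: GTA GTG CCT TCG CGG AAT ATG GGC TAG GCG ATC CCG TGT GCG GTC TTA TCT ACG ATG CGA TGA CCG GCA TGC TGC ATC GGC GGT TTA ATC — ATG at 21, stop TAG at 27 → 9 nt; ATG at 57, stop TGA at 63 → 9 nt.
Frame -1: TCG ATT AAA CCG CCG ATG CAG CAT GCC GGT CAT CGC ATC GTA GAT AAG ACC GCA CAC GGG ATC GCC TAG CCC ATA TTC CGC GAA GGC ACT ACA — ATG at 16, stop TAG at 67 → 54 nt.
Frame -2: CGA TTA AAC CGC CGA TGC AGC ATG CCG GTC ATC GCA TCG TAG ATA AGA CCG CAC ACG GGA TCG CCT AGC CCA TAT TCC GCG AAG GCA CTA CAT — ATG at 23, stop TAG at 41 → 21 nt.
Frame -3: GAT TAA ACC GCC GAT GCA GCA TGC CGG TCA TCG CAT CGT AGA TAA GAC CGC ACA CGG GAT CGC CTA GCC CAT ATT CCG CGA AGG CAC TAC — no ATG→stop ORF.
Forward-strand max 9 nt; reverse-strand max 54 nt. The reverse strand has the longer ORF.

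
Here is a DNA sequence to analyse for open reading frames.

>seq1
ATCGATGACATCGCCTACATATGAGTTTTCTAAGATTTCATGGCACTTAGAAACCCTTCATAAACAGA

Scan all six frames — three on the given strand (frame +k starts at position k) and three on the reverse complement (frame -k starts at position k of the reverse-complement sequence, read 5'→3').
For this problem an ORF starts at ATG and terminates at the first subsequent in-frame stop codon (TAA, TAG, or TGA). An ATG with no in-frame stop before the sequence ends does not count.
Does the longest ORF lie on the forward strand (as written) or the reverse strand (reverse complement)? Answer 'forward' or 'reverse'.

forward

Reverse complement (5'→3'): TCTGTTTATGAAGGGTTTCTAAGTGCCATGAAATCTTAGAAAACTCATATGTAGGCGATGTCATCGAT
Frame +1: ATC GAT GAC ATC GCC TAC ATA TGA GTT TTC TAA GAT TTC ATG GCA CTT AGA AAC CCT TCA TAA ACA — ATG at 40, stop TAA at 61 → 24 nt.
Frame +2: TCG ATG ACA TCG CCT ACA TAT GAG TTT TCT AAG ATT TCA TGG CAC TTA GAA ACC CTT CAT AAA CAG — no ATG→stop ORF.
Frame +3: CGA TGA CAT CGC CTA CAT ATG AGT TTT CTA AGA TTT CAT GGC ACT TAG AAA CCC TTC ATA AAC AGA — ATG at 21, stop TAG at 48 → 30 nt.
Frame -1: TCT GTT TAT GAA GGG TTT CTA AGT GCC ATG AAA TCT TAG AAA ACT CAT ATG TAG GCG ATG TCA TCG — ATG at 28, stop TAG at 37 → 12 nt; ATG at 49, stop TAG at 52 → 6 nt.
Frame -2: CTG TTT ATG AAG GGT TTC TAA GTG CCA TGA AAT CTT AGA AAA CTC ATA TGT AGG CGA TGT CAT CGA — ATG at 8, stop TAA at 20 → 15 nt.
Frame -3: TGT TTA TGA AGG GTT TCT AAG TGC CAT GAA ATC TTA GAA AAC TCA TAT GTA GGC GAT GTC ATC GAT — no ATG→stop ORF.
Forward-strand max 30 nt; reverse-strand max 15 nt. The forward strand has the longer ORF.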